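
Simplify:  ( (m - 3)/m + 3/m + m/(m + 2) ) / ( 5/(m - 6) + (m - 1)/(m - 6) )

(2*m^2 - 10*m - 12)/(m^2 + 6*m + 8)

Numerator: (m - 3)/m + 3/m + m/(m + 2) = (2*m + 2)/(m + 2)
Denominator: 5/(m - 6) + (m - 1)/(m - 6) = (m + 4)/(m - 6)
Divide: ((2*m + 2)/(m + 2)) · ((m - 6)/(m + 4)) = (2*m^2 - 10*m - 12)/(m^2 + 6*m + 8)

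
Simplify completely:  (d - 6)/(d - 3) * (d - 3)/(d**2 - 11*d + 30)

Factor: d**2 - 11*d + 30 = (d - 6)*(d - 5)
Cancel the common factors (d - 6), (d - 3).

1/(d - 5)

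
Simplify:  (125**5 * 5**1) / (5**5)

125**5 = 5**15; 5**1 = 5**1; 5**5 = 5**5
Combine exponents: 5**11

5**11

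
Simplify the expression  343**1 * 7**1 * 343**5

7**19

343**1 = 7**3; 7**1 = 7**1; 343**5 = 7**15
Combine exponents: 7**19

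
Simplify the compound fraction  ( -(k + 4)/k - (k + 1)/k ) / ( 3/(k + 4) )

(-2*k^2 - 13*k - 20)/(3*k)

Numerator: -(k + 4)/k - (k + 1)/k = (-2*k - 5)/k
Denominator: 3/(k + 4) = 3/(k + 4)
Divide: ((-2*k - 5)/k) · (k/3 + 4/3) = (-2*k^2 - 13*k - 20)/(3*k)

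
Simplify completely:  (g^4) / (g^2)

Quotient: g^2

g^2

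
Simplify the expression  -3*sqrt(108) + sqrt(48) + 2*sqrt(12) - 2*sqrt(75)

3*sqrt(108) = 18*sqrt(3); sqrt(48) = 4*sqrt(3); 2*sqrt(12) = 4*sqrt(3); 2*sqrt(75) = 10*sqrt(3)
Combine: (-18 + 4 + 4 - 10)·sqrt(3) = -20*sqrt(3)

-20*sqrt(3)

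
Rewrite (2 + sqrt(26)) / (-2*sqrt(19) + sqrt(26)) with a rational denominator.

Multiply numerator and denominator by sqrt(26) + 2*sqrt(19).
Denominator becomes -50; numerator becomes 2*sqrt(26) + 4*sqrt(19) + 26 + 2*sqrt(494).

(-sqrt(494) - 13 - 2*sqrt(19) - sqrt(26))/25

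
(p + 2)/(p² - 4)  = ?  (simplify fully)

1/(p - 2)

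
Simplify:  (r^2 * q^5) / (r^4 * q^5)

r^(-2)

Quotient: (r^-2)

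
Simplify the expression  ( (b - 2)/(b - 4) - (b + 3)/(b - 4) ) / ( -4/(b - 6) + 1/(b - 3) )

(5*b² - 45*b + 90)/(3*b² - 18*b + 24)

Numerator: (b - 2)/(b - 4) - (b + 3)/(b - 4) = -5/(b - 4)
Denominator: -4/(b - 6) + 1/(b - 3) = (-3*b + 6)/(b² - 9*b + 18)
Divide: (-5/(b - 4)) · ((b² - 9*b + 18)/(-3*b + 6)) = (5*b² - 45*b + 90)/(3*b² - 18*b + 24)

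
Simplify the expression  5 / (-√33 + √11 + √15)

(35*√33 + 145*√15 + 185*√11 + 330*√5)/611

Group as (√11 + √15) - √33; multiply by (√11 + √15) + √33, then rationalise the remaining surd.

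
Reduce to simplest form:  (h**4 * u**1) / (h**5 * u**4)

Quotient: (h**-1) * (u**-3)

1/(h*u**3)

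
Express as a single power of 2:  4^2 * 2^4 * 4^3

4^2 = 2^4; 2^4 = 2^4; 4^3 = 2^6
Combine exponents: 2^14

2^14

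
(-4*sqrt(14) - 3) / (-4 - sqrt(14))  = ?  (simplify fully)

Multiply numerator and denominator by -4 + sqrt(14).
Denominator becomes 2; numerator becomes -44 + 13*sqrt(14).

(-44 + 13*sqrt(14))/2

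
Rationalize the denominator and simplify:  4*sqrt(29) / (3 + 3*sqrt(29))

Multiply numerator and denominator by -3*sqrt(29) + 3.
Denominator becomes -252; numerator becomes -348 + 12*sqrt(29).

(-sqrt(29) + 29)/21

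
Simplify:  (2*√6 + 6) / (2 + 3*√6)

(12 + 7*√6)/25

Multiply numerator and denominator by -3*√6 + 2.
Denominator becomes -50; numerator becomes -14*√6 - 24.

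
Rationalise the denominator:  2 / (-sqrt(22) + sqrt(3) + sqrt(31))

Group as (sqrt(3) + sqrt(31)) - sqrt(22); multiply by (sqrt(3) + sqrt(31)) + sqrt(22), then rationalise the remaining surd.

(-6*sqrt(22) - 3*sqrt(31) + 25*sqrt(3) + sqrt(2046))/57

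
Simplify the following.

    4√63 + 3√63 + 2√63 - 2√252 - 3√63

6*√7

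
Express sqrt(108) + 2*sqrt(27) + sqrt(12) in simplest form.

14*sqrt(3)

sqrt(108) = 6*sqrt(3); 2*sqrt(27) = 6*sqrt(3); sqrt(12) = 2*sqrt(3)
Combine: (6 + 6 + 2)·sqrt(3) = 14*sqrt(3)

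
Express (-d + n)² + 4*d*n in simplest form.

(d + n)²

After expansion: d² + 2*d*n + n² — a perfect-square trinomial.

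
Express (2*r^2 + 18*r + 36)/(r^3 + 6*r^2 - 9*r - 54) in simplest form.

Factor: 2*r^2 + 18*r + 36 = 2*(r + 6)*(r + 3);  r^3 + 6*r^2 - 9*r - 54 = (r - 3)*(r + 3)*(r + 6)
Cancel the common factors (r + 3), (r + 6).

2/(r - 3)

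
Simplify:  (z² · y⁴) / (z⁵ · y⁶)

Quotient: (z^-3) · (y^-2)

1/(y²*z³)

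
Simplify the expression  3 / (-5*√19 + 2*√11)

(-15*√19 - 6*√11)/431

Multiply numerator and denominator by 2*√11 + 5*√19.
Denominator becomes -431; numerator becomes 6*√11 + 15*√19.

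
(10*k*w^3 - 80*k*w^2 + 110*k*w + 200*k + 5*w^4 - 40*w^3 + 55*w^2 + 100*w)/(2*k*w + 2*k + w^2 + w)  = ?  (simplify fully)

5*w^2 - 45*w + 100

Factor: 10*k*w^3 - 80*k*w^2 + 110*k*w + 200*k + 5*w^4 - 40*w^3 + 55*w^2 + 100*w = 5*(2*k + w)*(w - 5)*(w + 1)*(w - 4);  2*k*w + 2*k + w^2 + w = (2*k + w)*(w + 1)
Cancel the common factors (w + 1), (2*k + w).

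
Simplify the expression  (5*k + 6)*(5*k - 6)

25*k**2 - 36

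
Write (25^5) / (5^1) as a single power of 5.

25^5 = 5^10; 5^1 = 5^1
Combine exponents: 5^9

5^9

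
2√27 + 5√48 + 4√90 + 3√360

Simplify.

2√27 = 6*√3; 5√48 = 20*√3; 4√90 = 12*√10; 3√360 = 18*√10

26*√3 + 30*√10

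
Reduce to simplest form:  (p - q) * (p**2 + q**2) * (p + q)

p**4 - q**4

(p+q)(p-q) = p**2 - q**2; continue pairing.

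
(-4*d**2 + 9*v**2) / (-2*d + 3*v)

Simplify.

Factor (3*v)**2 - (2*d)**2 and cancel (-2*d + 3*v).

2*d + 3*v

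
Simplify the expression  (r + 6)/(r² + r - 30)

Factor: r² + r - 30 = (r - 5)·(r + 6)
Cancel the common factor (r + 6).

1/(r - 5)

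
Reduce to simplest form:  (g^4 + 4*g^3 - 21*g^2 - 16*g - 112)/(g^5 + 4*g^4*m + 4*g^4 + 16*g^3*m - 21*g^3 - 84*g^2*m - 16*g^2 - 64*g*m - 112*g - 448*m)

1/(g + 4*m)

Factor: g^4 + 4*g^3 - 21*g^2 - 16*g - 112 = (g - 4)*(g^2 + g + 4)*(g + 7);  g^5 + 4*g^4*m + 4*g^4 + 16*g^3*m - 21*g^3 - 84*g^2*m - 16*g^2 - 64*g*m - 112*g - 448*m = (g + 7)*(g^2 + g + 4)*(g + 4*m)*(g - 4)
Cancel the common factors (g^2 + g + 4), (g - 4), (g + 7).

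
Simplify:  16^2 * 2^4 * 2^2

2^14

16^2 = 2^8; 2^4 = 2^4; 2^2 = 2^2
Combine exponents: 2^14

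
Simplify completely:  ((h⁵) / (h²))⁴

h^12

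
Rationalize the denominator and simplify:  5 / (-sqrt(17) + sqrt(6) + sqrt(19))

(-20*sqrt(17) + 10*sqrt(19) + 75*sqrt(6) + 5*sqrt(1938))/196

Group as (sqrt(6) + sqrt(19)) - sqrt(17); multiply by (sqrt(6) + sqrt(19)) + sqrt(17), then rationalise the remaining surd.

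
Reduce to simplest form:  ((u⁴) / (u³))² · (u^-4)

u^(-2)

Inside the bracket: u¹
Raise to the power 2: u²
Multiply by (u^-4): add exponents.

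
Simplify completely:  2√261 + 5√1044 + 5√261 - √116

2√261 = 6*√29; 5√1044 = 30*√29; 5√261 = 15*√29; √116 = 2*√29
Combine: (6 + 30 + 15 - 2)·√29 = 49*√29

49*√29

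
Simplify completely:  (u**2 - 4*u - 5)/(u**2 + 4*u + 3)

(u - 5)/(u + 3)

Factor: u**2 - 4*u - 5 = (u + 1)*(u - 5);  u**2 + 4*u + 3 = (u + 1)*(u + 3)
Cancel the common factor (u + 1).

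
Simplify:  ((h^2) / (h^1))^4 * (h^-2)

h^2

Inside the bracket: h^1
Raise to the power 4: h^4
Multiply by (h^-2): add exponents.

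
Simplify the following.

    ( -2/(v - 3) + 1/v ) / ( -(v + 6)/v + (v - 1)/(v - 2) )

Numerator: -2/(v - 3) + 1/v = (-v - 3)/(v^2 - 3*v)
Denominator: -(v + 6)/v + (v - 1)/(v - 2) = (-5*v + 12)/(v^2 - 2*v)
Divide: ((-v - 3)/(v^2 - 3*v)) · ((v^2 - 2*v)/(-5*v + 12)) = (v^2 + v - 6)/(5*v^2 - 27*v + 36)

(v^2 + v - 6)/(5*v^2 - 27*v + 36)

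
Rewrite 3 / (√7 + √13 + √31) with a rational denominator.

(-2*√2821 - 11*√31 + 25*√13 + 37*√7)/81

Group as (√7 + √13) + √31; multiply by (√7 + √13) - √31, then rationalise the remaining surd.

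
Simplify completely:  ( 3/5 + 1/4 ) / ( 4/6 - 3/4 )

-51/5

Numerator: 3/5 + 1/4 = 17/20
Denominator: 4/6 - 3/4 = -1/12
Divide: (17/20) · (-12) = -51/5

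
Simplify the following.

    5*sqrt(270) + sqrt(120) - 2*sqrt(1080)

5*sqrt(270) = 15*sqrt(30); sqrt(120) = 2*sqrt(30); 2*sqrt(1080) = 12*sqrt(30)
Combine: (15 + 2 - 12)·sqrt(30) = 5*sqrt(30)

5*sqrt(30)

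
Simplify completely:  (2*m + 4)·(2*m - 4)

4*m² - 16

Difference of squares with P = 2*m, Q = 4.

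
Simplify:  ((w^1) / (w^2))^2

Inside the bracket: (w^-1)
Raise to the power 2: (w^-2)

w^(-2)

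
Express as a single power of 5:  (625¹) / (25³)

5^(-2)

625¹ = 5^4; 25³ = 5^6
Combine exponents: 5^(-2)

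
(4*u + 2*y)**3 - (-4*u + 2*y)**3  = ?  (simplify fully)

Binomially expand both and collect terms in (2*y), (4*u).

128*u**3 + 96*u*y**2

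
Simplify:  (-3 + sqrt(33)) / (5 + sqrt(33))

Multiply numerator and denominator by -sqrt(33) + 5.
Denominator becomes -8; numerator becomes -48 + 8*sqrt(33).

-sqrt(33) + 6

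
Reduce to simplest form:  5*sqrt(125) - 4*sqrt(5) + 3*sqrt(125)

5*sqrt(125) = 25*sqrt(5); 4*sqrt(5) = 4*sqrt(5); 3*sqrt(125) = 15*sqrt(5)
Combine: (25 - 4 + 15)·sqrt(5) = 36*sqrt(5)

36*sqrt(5)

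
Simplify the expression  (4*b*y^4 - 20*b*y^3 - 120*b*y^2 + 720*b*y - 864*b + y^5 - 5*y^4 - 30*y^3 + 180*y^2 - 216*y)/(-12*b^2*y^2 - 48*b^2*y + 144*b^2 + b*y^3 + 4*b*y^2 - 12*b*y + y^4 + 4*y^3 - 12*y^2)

(y^2 - 9*y + 18)/(-3*b + y)

Factor: 4*b*y^4 - 20*b*y^3 - 120*b*y^2 + 720*b*y - 864*b + y^5 - 5*y^4 - 30*y^3 + 180*y^2 - 216*y = (4*b + y)*(y - 6)*(y - 2)*(y - 3)*(y + 6);  -12*b^2*y^2 - 48*b^2*y + 144*b^2 + b*y^3 + 4*b*y^2 - 12*b*y + y^4 + 4*y^3 - 12*y^2 = (-3*b + y)*(4*b + y)*(y - 2)*(y + 6)
Cancel the common factors (y - 2), (4*b + y), (y + 6).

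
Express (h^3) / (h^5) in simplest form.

Quotient: (h^-2)

h^(-2)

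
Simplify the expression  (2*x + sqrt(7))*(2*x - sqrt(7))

(2*x)**2 - (sqrt(7))**2 = 4*x**2 - 7.

4*x**2 - 7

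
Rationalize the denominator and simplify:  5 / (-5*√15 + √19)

Multiply numerator and denominator by √19 + 5*√15.
Denominator becomes -356; numerator becomes 5*√19 + 25*√15.

(-25*√15 - 5*√19)/356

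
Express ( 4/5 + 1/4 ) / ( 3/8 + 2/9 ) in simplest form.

378/215

Numerator: 4/5 + 1/4 = 21/20
Denominator: 3/8 + 2/9 = 43/72
Divide: (21/20) · (72/43) = 378/215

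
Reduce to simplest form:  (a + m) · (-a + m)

Telescope via difference of squares: (m+a)(m-a) = -a² + m².

-a² + m²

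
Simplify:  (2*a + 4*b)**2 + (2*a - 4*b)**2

Only the even-power cross terms survive.

8*a**2 + 32*b**2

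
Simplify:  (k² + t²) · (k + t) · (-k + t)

(t+k)(t-k) = -k² + t²; continue pairing.

-k⁴ + t⁴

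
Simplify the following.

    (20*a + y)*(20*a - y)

Difference of squares with P = 20*a, Q = y.

400*a^2 - y^2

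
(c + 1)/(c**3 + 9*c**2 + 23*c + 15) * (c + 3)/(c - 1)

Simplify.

1/(c**2 + 4*c - 5)

Factor: c**3 + 9*c**2 + 23*c + 15 = (c + 3)*(c + 1)*(c + 5)
Cancel the common factors (c + 1), (c + 3).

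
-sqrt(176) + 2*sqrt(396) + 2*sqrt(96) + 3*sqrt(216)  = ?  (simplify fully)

sqrt(176) = 4*sqrt(11); 2*sqrt(396) = 12*sqrt(11); 2*sqrt(96) = 8*sqrt(6); 3*sqrt(216) = 18*sqrt(6)

8*sqrt(11) + 26*sqrt(6)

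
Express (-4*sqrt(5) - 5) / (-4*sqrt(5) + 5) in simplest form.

Multiply numerator and denominator by 5 + 4*sqrt(5).
Denominator becomes -55; numerator becomes -105 - 40*sqrt(5).

(8*sqrt(5) + 21)/11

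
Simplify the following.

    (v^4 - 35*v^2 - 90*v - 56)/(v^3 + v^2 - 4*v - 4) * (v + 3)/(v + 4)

Factor: v^4 - 35*v^2 - 90*v - 56 = (v + 1)*(v - 7)*(v + 4)*(v + 2);  v^3 + v^2 - 4*v - 4 = (v - 2)*(v + 2)*(v + 1)
Cancel the common factors (v + 4), (v + 2), (v + 1).

(v^2 - 4*v - 21)/(v - 2)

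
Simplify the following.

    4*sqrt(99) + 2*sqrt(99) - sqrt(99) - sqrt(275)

10*sqrt(11)

4*sqrt(99) = 12*sqrt(11); 2*sqrt(99) = 6*sqrt(11); sqrt(99) = 3*sqrt(11); sqrt(275) = 5*sqrt(11)
Combine: (12 + 6 - 3 - 5)·sqrt(11) = 10*sqrt(11)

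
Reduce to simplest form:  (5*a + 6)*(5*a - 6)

25*a^2 - 36

Product of conjugates: (P+Q)(P-Q) = P^2 - Q^2.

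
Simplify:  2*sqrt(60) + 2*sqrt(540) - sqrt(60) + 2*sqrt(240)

2*sqrt(60) = 4*sqrt(15); 2*sqrt(540) = 12*sqrt(15); sqrt(60) = 2*sqrt(15); 2*sqrt(240) = 8*sqrt(15)
Combine: (4 + 12 - 2 + 8)·sqrt(15) = 22*sqrt(15)

22*sqrt(15)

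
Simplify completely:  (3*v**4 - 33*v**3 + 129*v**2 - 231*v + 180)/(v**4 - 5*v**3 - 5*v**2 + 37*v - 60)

Factor: 3*v**4 - 33*v**3 + 129*v**2 - 231*v + 180 = 3*(v - 5)*(v - 3)*(v**2 - 3*v + 4);  v**4 - 5*v**3 - 5*v**2 + 37*v - 60 = (v + 3)*(v**2 - 3*v + 4)*(v - 5)
Cancel the common factors (v**2 - 3*v + 4), (v - 5).

(3*v - 9)/(v + 3)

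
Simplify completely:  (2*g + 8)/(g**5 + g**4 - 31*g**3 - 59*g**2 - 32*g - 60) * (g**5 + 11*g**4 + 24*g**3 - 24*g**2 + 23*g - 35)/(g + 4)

(2*g**2 + 12*g - 14)/(g**2 - 4*g - 12)

Factor: 2*g + 8 = 2*(g + 4);  g**5 + g**4 - 31*g**3 - 59*g**2 - 32*g - 60 = (g + 2)*(g + 5)*(g**2 + 1)*(g - 6);  g**5 + 11*g**4 + 24*g**3 - 24*g**2 + 23*g - 35 = (g**2 + 1)*(g - 1)*(g + 5)*(g + 7)
Cancel the common factors (g**2 + 1), (g + 4), (g + 5).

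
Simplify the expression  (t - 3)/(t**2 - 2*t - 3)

Factor: t**2 - 2*t - 3 = (t + 1)*(t - 3)
Cancel the common factor (t - 3).

1/(t + 1)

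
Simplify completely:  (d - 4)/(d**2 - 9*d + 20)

1/(d - 5)

Factor: d**2 - 9*d + 20 = (d - 4)*(d - 5)
Cancel the common factor (d - 4).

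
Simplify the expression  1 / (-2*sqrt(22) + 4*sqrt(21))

Multiply numerator and denominator by 2*sqrt(22) + 4*sqrt(21).
Denominator becomes 248; numerator becomes 2*sqrt(22) + 4*sqrt(21).

(sqrt(22) + 2*sqrt(21))/124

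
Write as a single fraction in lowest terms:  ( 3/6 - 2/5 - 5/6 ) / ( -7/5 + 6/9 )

Numerator: 3/6 - 2/5 - 5/6 = -11/15
Denominator: -7/5 + 6/9 = -11/15
Divide: (-11/15) · (-15/11) = 1

1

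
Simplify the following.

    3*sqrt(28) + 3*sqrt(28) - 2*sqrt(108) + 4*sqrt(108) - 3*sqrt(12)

6*sqrt(3) + 12*sqrt(7)

3*sqrt(28) = 6*sqrt(7); 3*sqrt(28) = 6*sqrt(7); 2*sqrt(108) = 12*sqrt(3); 4*sqrt(108) = 24*sqrt(3); 3*sqrt(12) = 6*sqrt(3)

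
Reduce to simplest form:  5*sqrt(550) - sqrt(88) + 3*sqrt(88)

29*sqrt(22)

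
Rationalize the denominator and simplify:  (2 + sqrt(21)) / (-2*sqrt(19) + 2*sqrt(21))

Multiply numerator and denominator by 2*sqrt(19) + 2*sqrt(21).
Denominator becomes 8; numerator becomes 4*sqrt(19) + 4*sqrt(21) + 2*sqrt(399) + 42.

(2*sqrt(19) + 2*sqrt(21) + sqrt(399) + 21)/4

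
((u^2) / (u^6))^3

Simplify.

Inside the bracket: (u^-4)
Raise to the power 3: (u^-12)

u^(-12)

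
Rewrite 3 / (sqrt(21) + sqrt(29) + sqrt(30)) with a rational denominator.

(-9*sqrt(2030) + 30*sqrt(30) + 33*sqrt(29) + 57*sqrt(21))/1018

Group as (sqrt(29) + sqrt(30)) + sqrt(21); multiply by (sqrt(29) + sqrt(30)) - sqrt(21), then rationalise the remaining surd.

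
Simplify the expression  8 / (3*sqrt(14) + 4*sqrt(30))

Multiply numerator and denominator by -3*sqrt(14) + 4*sqrt(30).
Denominator becomes 354; numerator becomes -24*sqrt(14) + 32*sqrt(30).

(-12*sqrt(14) + 16*sqrt(30))/177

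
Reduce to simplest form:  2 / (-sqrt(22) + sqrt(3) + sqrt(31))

(-6*sqrt(22) - 3*sqrt(31) + 25*sqrt(3) + sqrt(2046))/57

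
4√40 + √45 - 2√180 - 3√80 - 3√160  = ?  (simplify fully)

4√40 = 8*√10; √45 = 3*√5; 2√180 = 12*√5; 3√80 = 12*√5; 3√160 = 12*√10

-21*√5 - 4*√10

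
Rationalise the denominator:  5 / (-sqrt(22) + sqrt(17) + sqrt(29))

(-60*sqrt(22) + 25*sqrt(29) + 85*sqrt(17) + 5*sqrt(10846))/698

Group as (sqrt(17) + sqrt(29)) - sqrt(22); multiply by (sqrt(17) + sqrt(29)) + sqrt(22), then rationalise the remaining surd.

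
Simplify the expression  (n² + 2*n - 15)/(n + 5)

Factor: n² + 2*n - 15 = (n - 3)·(n + 5)
Cancel the common factor (n + 5).

n - 3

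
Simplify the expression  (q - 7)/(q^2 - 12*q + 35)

Factor: q^2 - 12*q + 35 = (q - 5)*(q - 7)
Cancel the common factor (q - 7).

1/(q - 5)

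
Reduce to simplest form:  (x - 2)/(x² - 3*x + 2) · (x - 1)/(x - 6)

1/(x - 6)

Factor: x² - 3*x + 2 = (x - 2)·(x - 1)
Cancel the common factors (x - 2), (x - 1).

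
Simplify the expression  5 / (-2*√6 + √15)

Multiply numerator and denominator by √15 + 2*√6.
Denominator becomes -9; numerator becomes 5*√15 + 10*√6.

(-10*√6 - 5*√15)/9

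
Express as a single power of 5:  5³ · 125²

5³ = 5^3; 125² = 5^6
Combine exponents: 5^9

5^9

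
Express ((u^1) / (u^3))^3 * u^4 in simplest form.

Inside the bracket: (u^-2)
Raise to the power 3: (u^-6)
Multiply by u^4: add exponents.

u^(-2)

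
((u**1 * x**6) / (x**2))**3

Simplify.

Inside the bracket: u**1 * x**4
Raise to the power 3: u**3 * x**12

u**3*x**12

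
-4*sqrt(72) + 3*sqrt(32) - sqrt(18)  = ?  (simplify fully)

-15*sqrt(2)

4*sqrt(72) = 24*sqrt(2); 3*sqrt(32) = 12*sqrt(2); sqrt(18) = 3*sqrt(2)
Combine: (-24 + 12 - 3)·sqrt(2) = -15*sqrt(2)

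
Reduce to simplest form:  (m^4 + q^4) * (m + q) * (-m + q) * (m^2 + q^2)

-m^8 + q^8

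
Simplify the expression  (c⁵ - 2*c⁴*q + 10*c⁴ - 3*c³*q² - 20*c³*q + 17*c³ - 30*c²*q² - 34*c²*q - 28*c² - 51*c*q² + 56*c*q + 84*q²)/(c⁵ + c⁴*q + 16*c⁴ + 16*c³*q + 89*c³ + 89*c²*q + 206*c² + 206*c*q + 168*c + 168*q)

Factor: c⁵ - 2*c⁴*q + 10*c⁴ - 3*c³*q² - 20*c³*q + 17*c³ - 30*c²*q² - 34*c²*q - 28*c² - 51*c*q² + 56*c*q + 84*q² = (c + 7)·(c + 4)·(c - 3*q)·(c + q)·(c - 1);  c⁵ + c⁴*q + 16*c⁴ + 16*c³*q + 89*c³ + 89*c²*q + 206*c² + 206*c*q + 168*c + 168*q = (c + 4)·(c + q)·(c + 7)·(c + 3)·(c + 2)
Cancel the common factors (c + q), (c + 7), (c + 4).

(c² - 3*c*q - c + 3*q)/(c² + 5*c + 6)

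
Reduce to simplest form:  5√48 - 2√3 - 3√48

6*√3

5√48 = 20*√3; 2√3 = 2*√3; 3√48 = 12*√3
Combine: (20 - 2 - 12)·√3 = 6*√3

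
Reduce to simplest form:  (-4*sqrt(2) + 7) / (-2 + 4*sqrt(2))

Multiply numerator and denominator by -4*sqrt(2) - 2.
Denominator becomes -28; numerator becomes -20*sqrt(2) + 18.

(-9 + 10*sqrt(2))/14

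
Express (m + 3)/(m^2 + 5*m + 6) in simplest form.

Factor: m^2 + 5*m + 6 = (m + 3)*(m + 2)
Cancel the common factor (m + 3).

1/(m + 2)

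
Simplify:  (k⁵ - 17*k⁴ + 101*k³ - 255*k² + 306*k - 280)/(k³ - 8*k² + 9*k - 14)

k² - 9*k + 20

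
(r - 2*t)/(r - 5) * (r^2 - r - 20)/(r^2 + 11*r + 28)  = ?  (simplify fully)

(r - 2*t)/(r + 7)

Factor: r^2 - r - 20 = (r - 5)*(r + 4);  r^2 + 11*r + 28 = (r + 4)*(r + 7)
Cancel the common factors (r + 4), (r - 5).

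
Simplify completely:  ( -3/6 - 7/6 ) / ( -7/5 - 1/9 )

Numerator: -3/6 - 7/6 = -5/3
Denominator: -7/5 - 1/9 = -68/45
Divide: (-5/3) · (-45/68) = 75/68

75/68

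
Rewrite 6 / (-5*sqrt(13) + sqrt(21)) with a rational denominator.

Multiply numerator and denominator by sqrt(21) + 5*sqrt(13).
Denominator becomes -304; numerator becomes 6*sqrt(21) + 30*sqrt(13).

(-15*sqrt(13) - 3*sqrt(21))/152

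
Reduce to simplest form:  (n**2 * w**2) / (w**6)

n**2/w**4

Quotient: n**2 * (w**-4)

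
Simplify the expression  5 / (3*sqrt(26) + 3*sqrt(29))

(-5*sqrt(26) + 5*sqrt(29))/9

Multiply numerator and denominator by -3*sqrt(29) + 3*sqrt(26).
Denominator becomes -27; numerator becomes -15*sqrt(29) + 15*sqrt(26).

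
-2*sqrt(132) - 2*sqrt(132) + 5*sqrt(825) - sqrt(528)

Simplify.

13*sqrt(33)

2*sqrt(132) = 4*sqrt(33); 2*sqrt(132) = 4*sqrt(33); 5*sqrt(825) = 25*sqrt(33); sqrt(528) = 4*sqrt(33)
Combine: (-4 - 4 + 25 - 4)·sqrt(33) = 13*sqrt(33)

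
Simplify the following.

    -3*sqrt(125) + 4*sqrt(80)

3*sqrt(125) = 15*sqrt(5); 4*sqrt(80) = 16*sqrt(5)
Combine: (-15 + 16)·sqrt(5) = sqrt(5)

sqrt(5)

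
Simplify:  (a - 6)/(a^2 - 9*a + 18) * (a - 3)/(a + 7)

Factor: a^2 - 9*a + 18 = (a - 3)*(a - 6)
Cancel the common factors (a - 3), (a - 6).

1/(a + 7)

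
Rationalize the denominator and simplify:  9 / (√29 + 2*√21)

Multiply numerator and denominator by -2*√21 + √29.
Denominator becomes -55; numerator becomes -18*√21 + 9*√29.

(-9*√29 + 18*√21)/55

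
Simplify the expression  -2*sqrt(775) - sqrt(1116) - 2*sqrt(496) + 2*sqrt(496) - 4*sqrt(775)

2*sqrt(775) = 10*sqrt(31); sqrt(1116) = 6*sqrt(31); 2*sqrt(496) = 8*sqrt(31); 2*sqrt(496) = 8*sqrt(31); 4*sqrt(775) = 20*sqrt(31)
Combine: (-10 - 6 - 8 + 8 - 20)·sqrt(31) = -36*sqrt(31)

-36*sqrt(31)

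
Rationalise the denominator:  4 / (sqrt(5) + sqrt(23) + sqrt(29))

Group as (sqrt(5) + sqrt(29)) + sqrt(23); multiply by (sqrt(5) + sqrt(29)) - sqrt(23), then rationalise the remaining surd.

(-8*sqrt(3335) - 4*sqrt(29) + 44*sqrt(23) + 188*sqrt(5))/459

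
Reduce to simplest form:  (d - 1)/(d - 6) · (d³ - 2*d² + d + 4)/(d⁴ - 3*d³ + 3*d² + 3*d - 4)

Factor: d³ - 2*d² + d + 4 = (d² - 3*d + 4)·(d + 1);  d⁴ - 3*d³ + 3*d² + 3*d - 4 = (d + 1)·(d - 1)·(d² - 3*d + 4)
Cancel the common factors (d² - 3*d + 4), (d - 1), (d + 1).

1/(d - 6)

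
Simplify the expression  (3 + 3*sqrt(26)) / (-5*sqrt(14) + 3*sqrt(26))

(-30*sqrt(91) - 234 - 15*sqrt(14) - 9*sqrt(26))/116

Multiply numerator and denominator by 3*sqrt(26) + 5*sqrt(14).
Denominator becomes -116; numerator becomes 9*sqrt(26) + 15*sqrt(14) + 234 + 30*sqrt(91).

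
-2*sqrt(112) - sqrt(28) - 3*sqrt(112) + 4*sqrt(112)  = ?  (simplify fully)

2*sqrt(112) = 8*sqrt(7); sqrt(28) = 2*sqrt(7); 3*sqrt(112) = 12*sqrt(7); 4*sqrt(112) = 16*sqrt(7)
Combine: (-8 - 2 - 12 + 16)·sqrt(7) = -6*sqrt(7)

-6*sqrt(7)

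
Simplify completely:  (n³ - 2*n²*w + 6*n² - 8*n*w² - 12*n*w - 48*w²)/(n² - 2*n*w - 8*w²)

Factor: n³ - 2*n²*w + 6*n² - 8*n*w² - 12*n*w - 48*w² = (n - 4*w)·(n + 2*w)·(n + 6);  n² - 2*n*w - 8*w² = (n + 2*w)·(n - 4*w)
Cancel the common factors (n - 4*w), (n + 2*w).

n + 6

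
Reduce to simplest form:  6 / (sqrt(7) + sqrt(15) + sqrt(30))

(-45*sqrt(14) - 12*sqrt(30) + 33*sqrt(15) + 57*sqrt(7))/89

Group as (sqrt(7) + sqrt(15)) + sqrt(30); multiply by (sqrt(7) + sqrt(15)) - sqrt(30), then rationalise the remaining surd.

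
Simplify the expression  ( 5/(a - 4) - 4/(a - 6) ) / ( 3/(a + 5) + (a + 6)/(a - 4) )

Numerator: 5/(a - 4) - 4/(a - 6) = (a - 14)/(a^2 - 10*a + 24)
Denominator: 3/(a + 5) + (a + 6)/(a - 4) = (a^2 + 14*a + 18)/(a^2 + a - 20)
Divide: ((a - 14)/(a^2 - 10*a + 24)) · ((a^2 + a - 20)/(a^2 + 14*a + 18)) = (a^2 - 9*a - 70)/(a^3 + 8*a^2 - 66*a - 108)

(a^2 - 9*a - 70)/(a^3 + 8*a^2 - 66*a - 108)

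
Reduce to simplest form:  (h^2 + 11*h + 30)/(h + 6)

Factor: h^2 + 11*h + 30 = (h + 6)*(h + 5)
Cancel the common factor (h + 6).

h + 5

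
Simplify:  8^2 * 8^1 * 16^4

8^2 = 2^6; 8^1 = 2^3; 16^4 = 2^16
Combine exponents: 2^25

2^25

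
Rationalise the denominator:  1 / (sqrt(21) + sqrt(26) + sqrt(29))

(-sqrt(15834) + 9*sqrt(29) + 12*sqrt(26) + 17*sqrt(21))/930

Group as (sqrt(26) + sqrt(29)) + sqrt(21); multiply by (sqrt(26) + sqrt(29)) - sqrt(21), then rationalise the remaining surd.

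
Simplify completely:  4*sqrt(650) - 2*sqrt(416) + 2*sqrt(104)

16*sqrt(26)

4*sqrt(650) = 20*sqrt(26); 2*sqrt(416) = 8*sqrt(26); 2*sqrt(104) = 4*sqrt(26)
Combine: (20 - 8 + 4)·sqrt(26) = 16*sqrt(26)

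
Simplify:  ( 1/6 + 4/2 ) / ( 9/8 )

Numerator: 1/6 + 4/2 = 13/6
Denominator: 9/8 = 9/8
Divide: (13/6) · (8/9) = 52/27

52/27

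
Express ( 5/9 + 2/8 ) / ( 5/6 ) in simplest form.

29/30

Numerator: 5/9 + 2/8 = 29/36
Denominator: 5/6 = 5/6
Divide: (29/36) · (6/5) = 29/30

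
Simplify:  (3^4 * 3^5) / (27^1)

3^6

3^4 = 3^4; 3^5 = 3^5; 27^1 = 3^3
Combine exponents: 3^6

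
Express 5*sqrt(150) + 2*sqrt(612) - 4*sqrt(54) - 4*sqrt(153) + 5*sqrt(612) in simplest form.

13*sqrt(6) + 30*sqrt(17)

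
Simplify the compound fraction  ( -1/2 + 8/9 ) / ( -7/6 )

Numerator: -1/2 + 8/9 = 7/18
Denominator: -7/6 = -7/6
Divide: (7/18) · (-6/7) = -1/3

-1/3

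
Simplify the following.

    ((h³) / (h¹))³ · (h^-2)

h⁴

Inside the bracket: h²
Raise to the power 3: h⁶
Multiply by (h^-2): add exponents.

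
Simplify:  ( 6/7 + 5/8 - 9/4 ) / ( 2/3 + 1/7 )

Numerator: 6/7 + 5/8 - 9/4 = -43/56
Denominator: 2/3 + 1/7 = 17/21
Divide: (-43/56) · (21/17) = -129/136

-129/136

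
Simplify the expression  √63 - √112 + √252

5*√7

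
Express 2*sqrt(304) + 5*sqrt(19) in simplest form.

13*sqrt(19)

2*sqrt(304) = 8*sqrt(19); 5*sqrt(19) = 5*sqrt(19)
Combine: (8 + 5)·sqrt(19) = 13*sqrt(19)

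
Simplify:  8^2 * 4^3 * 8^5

2^27

8^2 = 2^6; 4^3 = 2^6; 8^5 = 2^15
Combine exponents: 2^27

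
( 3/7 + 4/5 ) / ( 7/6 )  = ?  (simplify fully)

Numerator: 3/7 + 4/5 = 43/35
Denominator: 7/6 = 7/6
Divide: (43/35) · (6/7) = 258/245

258/245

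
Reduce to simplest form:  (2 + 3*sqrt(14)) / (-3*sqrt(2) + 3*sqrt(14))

Multiply numerator and denominator by 3*sqrt(2) + 3*sqrt(14).
Denominator becomes 108; numerator becomes 6*sqrt(2) + 6*sqrt(14) + 18*sqrt(7) + 126.

(sqrt(2) + sqrt(14) + 3*sqrt(7) + 21)/18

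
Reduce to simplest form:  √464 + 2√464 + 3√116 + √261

21*√29

√464 = 4*√29; 2√464 = 8*√29; 3√116 = 6*√29; √261 = 3*√29
Combine: (4 + 8 + 6 + 3)·√29 = 21*√29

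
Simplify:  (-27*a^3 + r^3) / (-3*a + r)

9*a^2 + 3*a*r + r^2

Factor as (a-b)(a^2+ab+b^2) with a=r, b=(3*a).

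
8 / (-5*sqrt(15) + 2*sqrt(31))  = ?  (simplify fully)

Multiply numerator and denominator by 2*sqrt(31) + 5*sqrt(15).
Denominator becomes -251; numerator becomes 16*sqrt(31) + 40*sqrt(15).

(-40*sqrt(15) - 16*sqrt(31))/251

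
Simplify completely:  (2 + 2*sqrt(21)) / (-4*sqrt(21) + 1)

Multiply numerator and denominator by 1 + 4*sqrt(21).
Denominator becomes -335; numerator becomes 10*sqrt(21) + 170.

(-34 - 2*sqrt(21))/67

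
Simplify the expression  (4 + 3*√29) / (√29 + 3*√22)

Multiply numerator and denominator by -3*√22 + √29.
Denominator becomes -169; numerator becomes -9*√638 - 12*√22 + 4*√29 + 87.

(-87 - 4*√29 + 12*√22 + 9*√638)/169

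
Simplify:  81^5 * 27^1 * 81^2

3^31

81^5 = 3^20; 27^1 = 3^3; 81^2 = 3^8
Combine exponents: 3^31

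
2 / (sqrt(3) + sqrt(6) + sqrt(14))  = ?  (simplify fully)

Group as (sqrt(6) + sqrt(14)) + sqrt(3); multiply by (sqrt(6) + sqrt(14)) - sqrt(3), then rationalise the remaining surd.

(-24*sqrt(7) - 10*sqrt(14) + 22*sqrt(6) + 34*sqrt(3))/47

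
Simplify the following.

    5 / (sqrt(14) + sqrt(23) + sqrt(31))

Group as (sqrt(23) + sqrt(31)) + sqrt(14); multiply by (sqrt(23) + sqrt(31)) - sqrt(14), then rationalise the remaining surd.

(-5*sqrt(9982) + 15*sqrt(31) + 55*sqrt(23) + 100*sqrt(14))/626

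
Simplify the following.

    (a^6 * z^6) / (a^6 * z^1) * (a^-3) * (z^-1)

z^4/a^3

Quotient: z^5
Multiply by (a^-3) * (z^-1): add exponents.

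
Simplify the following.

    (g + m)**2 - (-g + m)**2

4*g*m

Only the odd-power cross terms survive.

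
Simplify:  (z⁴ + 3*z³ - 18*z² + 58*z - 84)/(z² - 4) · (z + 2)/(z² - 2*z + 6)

z + 7

Factor: z⁴ + 3*z³ - 18*z² + 58*z - 84 = (z + 7)·(z² - 2*z + 6)·(z - 2);  z² - 4 = (z + 2)·(z - 2)
Cancel the common factors (z² - 2*z + 6), (z + 2), (z - 2).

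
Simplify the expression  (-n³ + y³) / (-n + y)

n² + n*y + y²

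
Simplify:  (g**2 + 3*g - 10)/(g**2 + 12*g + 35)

(g - 2)/(g + 7)

Factor: g**2 + 3*g - 10 = (g - 2)*(g + 5);  g**2 + 12*g + 35 = (g + 7)*(g + 5)
Cancel the common factor (g + 5).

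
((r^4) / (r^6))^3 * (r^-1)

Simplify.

Inside the bracket: (r^-2)
Raise to the power 3: (r^-6)
Multiply by (r^-1): add exponents.

r^(-7)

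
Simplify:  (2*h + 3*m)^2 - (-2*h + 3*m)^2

24*h*m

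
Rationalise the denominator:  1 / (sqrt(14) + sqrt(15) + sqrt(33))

Group as (sqrt(14) + sqrt(33)) + sqrt(15); multiply by (sqrt(14) + sqrt(33)) - sqrt(15), then rationalise the remaining surd.

(-3*sqrt(770) - 2*sqrt(33) + 16*sqrt(15) + 17*sqrt(14))/412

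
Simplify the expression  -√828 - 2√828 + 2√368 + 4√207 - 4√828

√828 = 6*√23; 2√828 = 12*√23; 2√368 = 8*√23; 4√207 = 12*√23; 4√828 = 24*√23
Combine: (-6 - 12 + 8 + 12 - 24)·√23 = -22*√23

-22*√23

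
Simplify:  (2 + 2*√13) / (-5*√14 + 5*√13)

Multiply numerator and denominator by 5*√13 + 5*√14.
Denominator becomes -25; numerator becomes 10*√13 + 10*√14 + 130 + 10*√182.

(-2*√182 - 26 - 2*√14 - 2*√13)/5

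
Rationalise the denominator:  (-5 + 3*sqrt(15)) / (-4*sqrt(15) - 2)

(-95 + 13*sqrt(15))/118

Multiply numerator and denominator by -2 + 4*sqrt(15).
Denominator becomes -236; numerator becomes -26*sqrt(15) + 190.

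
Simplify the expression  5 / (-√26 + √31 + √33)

(-95*√26 + 60*√33 + 70*√31 + 5*√26598)/1324

Group as (√31 + √33) - √26; multiply by (√31 + √33) + √26, then rationalise the remaining surd.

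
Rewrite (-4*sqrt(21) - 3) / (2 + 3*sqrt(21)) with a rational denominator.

(-246 - sqrt(21))/185

Multiply numerator and denominator by -3*sqrt(21) + 2.
Denominator becomes -185; numerator becomes sqrt(21) + 246.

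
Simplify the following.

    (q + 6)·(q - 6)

Difference of squares with P = q, Q = 6.

q² - 36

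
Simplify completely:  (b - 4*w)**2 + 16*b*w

Expand the square and combine the 16*b*w term.

(b + 4*w)**2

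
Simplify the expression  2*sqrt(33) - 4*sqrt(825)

-18*sqrt(33)

2*sqrt(33) = 2*sqrt(33); 4*sqrt(825) = 20*sqrt(33)
Combine: (2 - 20)·sqrt(33) = -18*sqrt(33)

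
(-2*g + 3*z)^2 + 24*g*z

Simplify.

(2*g + 3*z)^2

After expansion: 4*g^2 + 12*g*z + 9*z^2 — a perfect-square trinomial.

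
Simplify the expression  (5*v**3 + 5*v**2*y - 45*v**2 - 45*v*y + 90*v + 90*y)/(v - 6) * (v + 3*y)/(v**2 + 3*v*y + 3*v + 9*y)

Factor: 5*v**3 + 5*v**2*y - 45*v**2 - 45*v*y + 90*v + 90*y = 5*(v - 3)*(v - 6)*(v + y);  v**2 + 3*v*y + 3*v + 9*y = (v + 3*y)*(v + 3)
Cancel the common factors (v + 3*y), (v - 6).

(5*v**2 + 5*v*y - 15*v - 15*y)/(v + 3)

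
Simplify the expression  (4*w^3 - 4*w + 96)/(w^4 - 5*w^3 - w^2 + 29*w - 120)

Factor: 4*w^3 - 4*w + 96 = 4*(w + 3)*(w^2 - 3*w + 8);  w^4 - 5*w^3 - w^2 + 29*w - 120 = (w + 3)*(w^2 - 3*w + 8)*(w - 5)
Cancel the common factors (w^2 - 3*w + 8), (w + 3).

4/(w - 5)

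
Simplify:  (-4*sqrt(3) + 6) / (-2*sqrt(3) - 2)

Multiply numerator and denominator by -2 + 2*sqrt(3).
Denominator becomes -8; numerator becomes -36 + 20*sqrt(3).

(-5*sqrt(3) + 9)/2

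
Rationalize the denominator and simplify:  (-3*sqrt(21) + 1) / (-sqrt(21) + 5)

Multiply numerator and denominator by sqrt(21) + 5.
Denominator becomes 4; numerator becomes -14*sqrt(21) - 58.

(-7*sqrt(21) - 29)/2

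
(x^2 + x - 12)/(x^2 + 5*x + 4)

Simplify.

Factor: x^2 + x - 12 = (x - 3)*(x + 4);  x^2 + 5*x + 4 = (x + 1)*(x + 4)
Cancel the common factor (x + 4).

(x - 3)/(x + 1)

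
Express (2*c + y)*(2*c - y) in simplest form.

4*c^2 - y^2

(2*c)^2 - (y)^2 = 4*c^2 - y^2.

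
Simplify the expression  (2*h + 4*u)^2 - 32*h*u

Expand the square and combine the 32*h*u term.

4*(h - 2*u)^2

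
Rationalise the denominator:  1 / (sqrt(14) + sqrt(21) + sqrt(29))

Group as (sqrt(14) + sqrt(29)) + sqrt(21); multiply by (sqrt(14) + sqrt(29)) - sqrt(21), then rationalise the remaining surd.

(-7*sqrt(174) + 3*sqrt(29) + 11*sqrt(21) + 18*sqrt(14))/570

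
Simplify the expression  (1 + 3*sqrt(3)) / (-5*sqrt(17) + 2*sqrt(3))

Multiply numerator and denominator by 2*sqrt(3) + 5*sqrt(17).
Denominator becomes -413; numerator becomes 2*sqrt(3) + 18 + 5*sqrt(17) + 15*sqrt(51).

(-15*sqrt(51) - 5*sqrt(17) - 18 - 2*sqrt(3))/413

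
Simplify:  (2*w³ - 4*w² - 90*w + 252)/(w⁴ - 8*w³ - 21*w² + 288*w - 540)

(2*w + 14)/(w² + w - 30)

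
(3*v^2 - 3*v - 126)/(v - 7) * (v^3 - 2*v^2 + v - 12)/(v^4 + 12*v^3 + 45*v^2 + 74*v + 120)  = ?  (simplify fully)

(3*v - 9)/(v + 5)

Factor: 3*v^2 - 3*v - 126 = 3*(v + 6)*(v - 7);  v^3 - 2*v^2 + v - 12 = (v^2 + v + 4)*(v - 3);  v^4 + 12*v^3 + 45*v^2 + 74*v + 120 = (v + 6)*(v^2 + v + 4)*(v + 5)
Cancel the common factors (v^2 + v + 4), (v + 6), (v - 7).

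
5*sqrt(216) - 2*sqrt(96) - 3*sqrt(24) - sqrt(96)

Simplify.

12*sqrt(6)

5*sqrt(216) = 30*sqrt(6); 2*sqrt(96) = 8*sqrt(6); 3*sqrt(24) = 6*sqrt(6); sqrt(96) = 4*sqrt(6)
Combine: (30 - 8 - 6 - 4)·sqrt(6) = 12*sqrt(6)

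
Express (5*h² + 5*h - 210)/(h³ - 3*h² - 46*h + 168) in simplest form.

5/(h - 4)

Factor: 5*h² + 5*h - 210 = 5·(h + 7)·(h - 6);  h³ - 3*h² - 46*h + 168 = (h + 7)·(h - 4)·(h - 6)
Cancel the common factors (h + 7), (h - 6).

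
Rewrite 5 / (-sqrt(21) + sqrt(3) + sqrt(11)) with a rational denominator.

(35*sqrt(21) + 65*sqrt(11) + 145*sqrt(3) + 30*sqrt(77))/83

Group as (sqrt(3) + sqrt(11)) - sqrt(21); multiply by (sqrt(3) + sqrt(11)) + sqrt(21), then rationalise the remaining surd.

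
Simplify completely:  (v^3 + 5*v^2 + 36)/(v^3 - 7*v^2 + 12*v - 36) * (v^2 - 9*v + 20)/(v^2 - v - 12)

(v^2 + v - 30)/(v^2 - 3*v - 18)

Factor: v^3 + 5*v^2 + 36 = (v + 6)*(v^2 - v + 6);  v^3 - 7*v^2 + 12*v - 36 = (v - 6)*(v^2 - v + 6);  v^2 - 9*v + 20 = (v - 4)*(v - 5);  v^2 - v - 12 = (v + 3)*(v - 4)
Cancel the common factors (v^2 - v + 6), (v - 4).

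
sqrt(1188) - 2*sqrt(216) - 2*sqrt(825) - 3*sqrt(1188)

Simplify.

-22*sqrt(33) - 12*sqrt(6)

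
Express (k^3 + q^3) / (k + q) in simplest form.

Factor as (a+b)(a^2-ab+b^2) with a=k, b=q.

k^2 - k*q + q^2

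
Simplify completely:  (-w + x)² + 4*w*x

(w + x)²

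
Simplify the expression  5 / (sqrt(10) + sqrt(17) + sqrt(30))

(-100*sqrt(51) - 15*sqrt(30) + 115*sqrt(17) + 185*sqrt(10))/671

Group as (sqrt(17) + sqrt(30)) + sqrt(10); multiply by (sqrt(17) + sqrt(30)) - sqrt(10), then rationalise the remaining surd.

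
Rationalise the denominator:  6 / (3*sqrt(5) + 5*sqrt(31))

(-9*sqrt(5) + 15*sqrt(31))/365

Multiply numerator and denominator by -3*sqrt(5) + 5*sqrt(31).
Denominator becomes 730; numerator becomes -18*sqrt(5) + 30*sqrt(31).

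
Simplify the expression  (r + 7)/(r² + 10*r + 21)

1/(r + 3)

Factor: r² + 10*r + 21 = (r + 7)·(r + 3)
Cancel the common factor (r + 7).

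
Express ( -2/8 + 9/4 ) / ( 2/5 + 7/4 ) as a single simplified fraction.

40/43

Numerator: -2/8 + 9/4 = 2
Denominator: 2/5 + 7/4 = 43/20
Divide: (2) · (20/43) = 40/43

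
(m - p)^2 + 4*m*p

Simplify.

(m + p)^2

After expansion: m^2 + 2*m*p + p^2 — a perfect-square trinomial.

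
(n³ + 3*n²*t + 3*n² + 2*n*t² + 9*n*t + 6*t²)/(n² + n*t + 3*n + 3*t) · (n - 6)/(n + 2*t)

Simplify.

Factor: n³ + 3*n²*t + 3*n² + 2*n*t² + 9*n*t + 6*t² = (n + 3)·(n + t)·(n + 2*t);  n² + n*t + 3*n + 3*t = (n + t)·(n + 3)
Cancel the common factors (n + t), (n + 2*t), (n + 3).

n - 6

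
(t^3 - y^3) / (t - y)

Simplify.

Factor as (a-b)(a^2+ab+b^2) with a=t, b=y.

t^2 + t*y + y^2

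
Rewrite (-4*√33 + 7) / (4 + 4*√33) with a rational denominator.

(-139 + 11*√33)/128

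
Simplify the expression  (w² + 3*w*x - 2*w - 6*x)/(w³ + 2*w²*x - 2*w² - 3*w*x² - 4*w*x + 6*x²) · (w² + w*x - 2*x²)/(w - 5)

Factor: w² + 3*w*x - 2*w - 6*x = (w + 3*x)·(w - 2);  w³ + 2*w²*x - 2*w² - 3*w*x² - 4*w*x + 6*x² = (w + 3*x)·(w - x)·(w - 2);  w² + w*x - 2*x² = (w - x)·(w + 2*x)
Cancel the common factors (w + 3*x), (w - 2), (w - x).

(w + 2*x)/(w - 5)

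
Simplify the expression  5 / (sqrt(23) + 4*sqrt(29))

(-5*sqrt(23) + 20*sqrt(29))/441

Multiply numerator and denominator by -4*sqrt(29) + sqrt(23).
Denominator becomes -441; numerator becomes -20*sqrt(29) + 5*sqrt(23).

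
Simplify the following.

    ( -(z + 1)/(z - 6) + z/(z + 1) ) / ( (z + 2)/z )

(-8*z² - z)/(z³ - 3*z² - 16*z - 12)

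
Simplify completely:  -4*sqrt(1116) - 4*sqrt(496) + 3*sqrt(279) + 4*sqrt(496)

4*sqrt(1116) = 24*sqrt(31); 4*sqrt(496) = 16*sqrt(31); 3*sqrt(279) = 9*sqrt(31); 4*sqrt(496) = 16*sqrt(31)
Combine: (-24 - 16 + 9 + 16)·sqrt(31) = -15*sqrt(31)

-15*sqrt(31)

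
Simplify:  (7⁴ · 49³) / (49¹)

7⁴ = 7^4; 49³ = 7^6; 49¹ = 7^2
Combine exponents: 7^8

7^8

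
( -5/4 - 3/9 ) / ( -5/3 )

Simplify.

Numerator: -5/4 - 3/9 = -19/12
Denominator: -5/3 = -5/3
Divide: (-19/12) · (-3/5) = 19/20

19/20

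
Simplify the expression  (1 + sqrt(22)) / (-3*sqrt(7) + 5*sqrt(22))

Multiply numerator and denominator by 3*sqrt(7) + 5*sqrt(22).
Denominator becomes 487; numerator becomes 3*sqrt(7) + 5*sqrt(22) + 3*sqrt(154) + 110.

(3*sqrt(7) + 5*sqrt(22) + 3*sqrt(154) + 110)/487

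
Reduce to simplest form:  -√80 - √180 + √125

-5*√5

√80 = 4*√5; √180 = 6*√5; √125 = 5*√5
Combine: (-4 - 6 + 5)·√5 = -5*√5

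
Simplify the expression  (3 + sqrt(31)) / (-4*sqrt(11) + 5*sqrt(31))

(12*sqrt(11) + 4*sqrt(341) + 15*sqrt(31) + 155)/599

Multiply numerator and denominator by 4*sqrt(11) + 5*sqrt(31).
Denominator becomes 599; numerator becomes 12*sqrt(11) + 4*sqrt(341) + 15*sqrt(31) + 155.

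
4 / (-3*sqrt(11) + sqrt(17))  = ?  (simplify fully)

(-6*sqrt(11) - 2*sqrt(17))/41

Multiply numerator and denominator by sqrt(17) + 3*sqrt(11).
Denominator becomes -82; numerator becomes 4*sqrt(17) + 12*sqrt(11).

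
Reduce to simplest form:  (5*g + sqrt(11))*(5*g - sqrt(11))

Difference of squares with P = 5*g, Q = sqrt(11).

25*g^2 - 11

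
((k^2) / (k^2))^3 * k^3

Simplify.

Inside the bracket: 1
Raise to the power 3: 1
Multiply by k^3: add exponents.

k^3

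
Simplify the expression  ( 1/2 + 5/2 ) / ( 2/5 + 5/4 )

Numerator: 1/2 + 5/2 = 3
Denominator: 2/5 + 5/4 = 33/20
Divide: (3) · (20/33) = 20/11

20/11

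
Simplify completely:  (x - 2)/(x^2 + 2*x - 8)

1/(x + 4)

Factor: x^2 + 2*x - 8 = (x - 2)*(x + 4)
Cancel the common factor (x - 2).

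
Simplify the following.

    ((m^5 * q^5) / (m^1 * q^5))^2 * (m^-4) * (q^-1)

Inside the bracket: m^4
Raise to the power 2: m^8
Multiply by (m^-4) * (q^-1): add exponents.

m^4/q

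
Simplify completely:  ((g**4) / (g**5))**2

g**(-2)

Inside the bracket: (g**-1)
Raise to the power 2: (g**-2)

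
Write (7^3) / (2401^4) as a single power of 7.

7^3 = 7^3; 2401^4 = 7^16
Combine exponents: 7^(-13)

7^(-13)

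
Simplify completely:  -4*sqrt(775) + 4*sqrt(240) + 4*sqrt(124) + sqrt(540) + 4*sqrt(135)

-12*sqrt(31) + 34*sqrt(15)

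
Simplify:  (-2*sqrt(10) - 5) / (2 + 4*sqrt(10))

(-35 - 8*sqrt(10))/78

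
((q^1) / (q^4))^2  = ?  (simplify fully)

Inside the bracket: (q^-3)
Raise to the power 2: (q^-6)

q^(-6)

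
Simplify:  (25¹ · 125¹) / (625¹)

25¹ = 5^2; 125¹ = 5^3; 625¹ = 5^4
Combine exponents: 5^1

5^1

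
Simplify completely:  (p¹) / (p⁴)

Quotient: (p^-3)

p^(-3)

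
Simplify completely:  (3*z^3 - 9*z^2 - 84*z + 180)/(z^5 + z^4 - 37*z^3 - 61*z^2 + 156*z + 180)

3/(z^2 + 4*z + 3)

Factor: 3*z^3 - 9*z^2 - 84*z + 180 = 3*(z - 2)*(z - 6)*(z + 5);  z^5 + z^4 - 37*z^3 - 61*z^2 + 156*z + 180 = (z + 3)*(z + 5)*(z + 1)*(z - 6)*(z - 2)
Cancel the common factors (z + 5), (z - 2), (z - 6).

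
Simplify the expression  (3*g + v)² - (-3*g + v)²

Binomially expand both and collect terms in v, (3*g).

12*g*v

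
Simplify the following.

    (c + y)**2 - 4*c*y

(c - y)**2

Expanding gives c**2 - 2*c*y + y**2, a perfect square.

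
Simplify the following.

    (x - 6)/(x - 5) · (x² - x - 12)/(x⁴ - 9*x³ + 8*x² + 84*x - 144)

Factor: x² - x - 12 = (x - 4)·(x + 3);  x⁴ - 9*x³ + 8*x² + 84*x - 144 = (x - 6)·(x + 3)·(x - 2)·(x - 4)
Cancel the common factors (x - 6), (x - 4), (x + 3).

1/(x² - 7*x + 10)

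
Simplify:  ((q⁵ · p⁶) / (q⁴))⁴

p^24*q⁴

Inside the bracket: q¹ · p⁶
Raise to the power 4: q⁴ · p^24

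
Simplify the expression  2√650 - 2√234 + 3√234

2√650 = 10*√26; 2√234 = 6*√26; 3√234 = 9*√26
Combine: (10 - 6 + 9)·√26 = 13*√26

13*√26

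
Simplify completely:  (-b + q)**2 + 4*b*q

Expand the square and combine the 4*b*q term.

(b + q)**2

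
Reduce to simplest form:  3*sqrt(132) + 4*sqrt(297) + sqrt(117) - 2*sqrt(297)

3*sqrt(13) + 12*sqrt(33)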